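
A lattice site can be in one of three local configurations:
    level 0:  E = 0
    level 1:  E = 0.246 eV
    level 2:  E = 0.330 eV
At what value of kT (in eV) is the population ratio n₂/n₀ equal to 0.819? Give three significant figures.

n₂/n₀ = exp[−(E₂−E₀)/kT] = 0.819.
⇒ (E₂−E₀)/kT = ln(1/0.819) = ln(1.2210) = 0.19967.
kT = 0.330 eV / 0.19967 = 1.65 eV.

1.65 eV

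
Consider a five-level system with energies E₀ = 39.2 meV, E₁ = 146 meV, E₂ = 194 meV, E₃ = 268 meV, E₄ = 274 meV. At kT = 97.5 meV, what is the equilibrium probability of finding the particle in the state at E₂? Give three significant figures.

Eᵢ/kT = 0.40205, 1.4974, 1.9897, 2.7487, 2.8103.
Z = Σ e^(−Eᵢ/kT) = e^(−0.40205) + e^(−1.4974) + e^(−1.9897) + e^(−2.7487) + e^(−2.8103) = 0.66895 + 0.22371 + 0.13674 + 0.064011 + 0.060187 = 1.1536.
P₂ = e^(−E₂/kT) / Z = 0.13674/1.1536 = 0.119.

0.119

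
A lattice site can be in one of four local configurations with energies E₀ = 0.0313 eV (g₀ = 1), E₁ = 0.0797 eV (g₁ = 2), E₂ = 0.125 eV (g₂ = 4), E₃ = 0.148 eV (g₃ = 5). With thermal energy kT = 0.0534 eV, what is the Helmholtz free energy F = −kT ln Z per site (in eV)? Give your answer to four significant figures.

Eᵢ/kT = 0.586142, 1.49251, 2.34082, 2.77154.
Z = Σ gᵢe^(−Eᵢ/kT) = 1·e^(−0.586142) + 2·e^(−1.49251) + 4·e^(−2.34082) + 5·e^(−2.77154) = 0.556470 + 0.449615 + 0.384995 + 0.312828 = 1.70391.
F = −kT ln Z = −0.0534 × ln(1.70391) = −0.0534 × 0.532926 = -0.02846 eV.

-0.02846 eV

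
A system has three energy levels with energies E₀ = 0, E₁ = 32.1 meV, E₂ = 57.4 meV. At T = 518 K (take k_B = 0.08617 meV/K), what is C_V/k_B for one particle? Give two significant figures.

0.24

k_BT = 0.08617 × 518 K = 44.64 meV.
Eᵢ/kT = 0, 0.7191, 1.286.
Z = Σ e^(−Eᵢ/kT) = e^(−0) + e^(−0.7191) + e^(−1.286) = 1.000 + 0.4872 + 0.2764 = 1.764.
⟨E⟩ = 17.86 meV, ⟨E²⟩ = 800.8 meV².
C_V/k_B = (⟨E²⟩ − ⟨E⟩²)/(kT)² = (800.8 − 319.0)/1993 = 0.24.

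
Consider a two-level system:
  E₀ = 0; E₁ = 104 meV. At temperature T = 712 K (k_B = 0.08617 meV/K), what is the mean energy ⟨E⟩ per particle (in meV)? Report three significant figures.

16.1 meV

k_BT = 0.08617 × 712 K = 61.353 meV.
Eᵢ/kT = 0, 1.6951.
Z = Σ e^(−Eᵢ/kT) = e^(−0) + e^(−1.6951) = 1.0000 + 0.18358 = 1.1836.
⟨E⟩ = Σ Eᵢ e^(−Eᵢ/kT) / Z = (0·1.0000 + 104·0.18358) / 1.1836 = 16.1 meV.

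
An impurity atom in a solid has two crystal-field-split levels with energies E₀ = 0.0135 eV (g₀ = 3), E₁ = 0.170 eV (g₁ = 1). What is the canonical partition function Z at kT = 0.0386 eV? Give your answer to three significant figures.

Eᵢ/kT = 0.34974, 4.4041.
Z = Σ gᵢe^(−Eᵢ/kT) = 3·e^(−0.34974) + 1·e^(−4.4041) = 2.1146 + 0.012227 = 2.1268.

Z = 2.13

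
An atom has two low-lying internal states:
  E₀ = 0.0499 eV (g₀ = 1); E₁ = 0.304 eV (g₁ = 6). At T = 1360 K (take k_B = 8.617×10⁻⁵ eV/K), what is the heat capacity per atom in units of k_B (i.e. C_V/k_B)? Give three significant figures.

1.13

k_BT = 8.617×10⁻⁵ × 1360 K = 0.11719 eV.
Eᵢ/kT = 0.42580, 2.5941.
Z = Σ gᵢe^(−Eᵢ/kT) = 1·e^(−0.42580) + 6·e^(−2.5941) = 0.65325 + 0.44828 = 1.1015.
⟨E⟩ = 0.15331 eV, ⟨E²⟩ = 0.039087 eV².
C_V/k_B = (⟨E²⟩ − ⟨E⟩²)/(kT)² = (0.039087 − 0.023504)/0.013733 = 1.13.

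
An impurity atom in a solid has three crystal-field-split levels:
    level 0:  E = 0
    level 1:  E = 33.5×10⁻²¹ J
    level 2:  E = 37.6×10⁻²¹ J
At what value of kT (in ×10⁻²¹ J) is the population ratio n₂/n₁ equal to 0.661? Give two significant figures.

n₂/n₁ = exp[−(E₂−E₁)/kT] = 0.661.
⇒ (E₂−E₁)/kT = ln(1/0.661) = ln(1.513) = 0.4141.
kT = 4.1 ×10⁻²¹ J / 0.4141 = 9.9 ×10⁻²¹ J.

9.9 ×10⁻²¹ J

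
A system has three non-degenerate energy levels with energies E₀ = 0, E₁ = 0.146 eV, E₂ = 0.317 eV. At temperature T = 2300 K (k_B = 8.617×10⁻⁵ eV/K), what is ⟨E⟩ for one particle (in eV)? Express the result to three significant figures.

k_BT = 8.617×10⁻⁵ × 2300 K = 0.19819 eV.
Eᵢ/kT = 0, 0.73667, 1.5995.
Z = Σ e^(−Eᵢ/kT) = e^(−0) + e^(−0.73667) + e^(−1.5995) = 1.0000 + 0.47871 + 0.20200 = 1.6807.
⟨E⟩ = Σ Eᵢ e^(−Eᵢ/kT) / Z = (0·1.0000 + 0.146·0.47871 + 0.317·0.20200) / 1.6807 = 0.0797 eV.

0.0797 eV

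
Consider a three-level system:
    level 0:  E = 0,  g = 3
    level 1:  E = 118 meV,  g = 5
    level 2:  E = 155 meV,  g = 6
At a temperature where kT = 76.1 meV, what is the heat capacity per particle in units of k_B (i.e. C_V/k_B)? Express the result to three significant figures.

0.750

Eᵢ/kT = 0, 1.5506, 2.0368.
Z = Σ gᵢe^(−Eᵢ/kT) = 3·e^(−0) + 5·e^(−1.5506) + 6·e^(−2.0368) = 3.0000 + 1.0606 + 0.78267 = 4.8433.
⟨E⟩ = 50.888 meV, ⟨E²⟩ = 6931.5 meV².
C_V/k_B = (⟨E²⟩ − ⟨E⟩²)/(kT)² = (6931.5 − 2589.6)/5791.2 = 0.750.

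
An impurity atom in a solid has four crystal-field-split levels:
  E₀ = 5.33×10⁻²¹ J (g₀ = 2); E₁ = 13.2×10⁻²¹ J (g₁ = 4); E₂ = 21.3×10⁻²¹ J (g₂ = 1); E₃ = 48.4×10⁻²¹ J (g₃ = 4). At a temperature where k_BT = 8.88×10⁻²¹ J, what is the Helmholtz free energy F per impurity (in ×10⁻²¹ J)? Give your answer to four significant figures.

Eᵢ/kT = 0.600225, 1.48649, 2.39865, 5.45045.
Z = Σ gᵢe^(−Eᵢ/kT) = 2·e^(−0.600225) + 4·e^(−1.48649) + 1·e^(−2.39865) + 4·e^(−5.45045) = 1.09738 + 0.904660 + 0.0908405 + 0.0171775 = 2.11006.
F = −kT ln Z = −8.88 × ln(2.11006) = −8.88 × 0.746716 = -6.631 ×10⁻²¹ J.

-6.631 ×10⁻²¹ J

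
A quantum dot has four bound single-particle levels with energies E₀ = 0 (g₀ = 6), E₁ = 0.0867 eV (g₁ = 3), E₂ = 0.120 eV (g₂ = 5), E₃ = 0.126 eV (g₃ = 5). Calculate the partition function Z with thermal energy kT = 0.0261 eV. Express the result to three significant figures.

Z = 6.20

Eᵢ/kT = 0, 3.3218, 4.5977, 4.8276.
Z = Σ gᵢe^(−Eᵢ/kT) = 6·e^(−0) + 3·e^(−3.3218) + 5·e^(−4.5977) + 5·e^(−4.8276) = 6.0000 + 0.10826 + 0.050375 + 0.040029 = 6.1987.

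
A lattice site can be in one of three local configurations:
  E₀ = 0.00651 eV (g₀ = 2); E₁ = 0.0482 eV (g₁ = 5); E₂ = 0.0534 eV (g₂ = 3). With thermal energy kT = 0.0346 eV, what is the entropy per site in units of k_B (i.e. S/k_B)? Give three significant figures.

Eᵢ/kT = 0.18815, 1.3931, 1.5434.
Z = Σ gᵢe^(−Eᵢ/kT) = 2·e^(−0.18815) + 5·e^(−1.3931) + 3·e^(−1.5434) = 1.6570 + 1.2415 + 0.64096 = 3.5395.
⟨E⟩ = Σ EᵢPᵢ = 0.029624 eV.
S/k_B = ln Z + ⟨E⟩/kT = ln(3.5395) + 0.029624/0.0346 = 1.2640 + 0.85618 = 2.12.

2.12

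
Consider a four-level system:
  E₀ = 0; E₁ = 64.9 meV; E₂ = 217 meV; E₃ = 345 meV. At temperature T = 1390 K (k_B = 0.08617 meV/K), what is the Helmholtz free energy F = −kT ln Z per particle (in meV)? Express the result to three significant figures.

k_BT = 0.08617 × 1390 K = 119.78 meV.
Eᵢ/kT = 0, 0.54183, 1.8117, 2.8803.
Z = Σ e^(−Eᵢ/kT) = e^(−0) + e^(−0.54183) + e^(−1.8117) + e^(−2.8803) = 1.0000 + 0.58168 + 0.16338 + 0.056118 = 1.8012.
F = −kT ln Z = −119.78 × ln(1.8012) = −119.78 × 0.58845 = -70.5 meV.

-70.5 meV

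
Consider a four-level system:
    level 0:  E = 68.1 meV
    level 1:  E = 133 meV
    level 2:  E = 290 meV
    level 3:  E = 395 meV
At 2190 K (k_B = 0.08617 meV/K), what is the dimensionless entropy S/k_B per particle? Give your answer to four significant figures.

k_BT = 0.08617 × 2190 K = 188.712 meV.
Eᵢ/kT = 0.360867, 0.704778, 1.53673, 2.09314.
Z = Σ e^(−Eᵢ/kT) = e^(−0.360867) + e^(−0.704778) + e^(−1.53673) + e^(−2.09314) = 0.697072 + 0.494218 + 0.215083 + 0.123299 = 1.52967.
⟨E⟩ = Σ EᵢPᵢ = 146.619 meV.
S/k_B = ln Z + ⟨E⟩/kT = ln(1.52967) + 146.619/188.712 = 0.425052 + 0.776946 = 1.202.

1.202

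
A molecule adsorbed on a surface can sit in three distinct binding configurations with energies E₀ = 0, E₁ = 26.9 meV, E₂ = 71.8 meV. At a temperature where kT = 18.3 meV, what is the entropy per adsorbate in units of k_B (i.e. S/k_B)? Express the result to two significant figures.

Eᵢ/kT = 0, 1.470, 3.923.
Z = Σ e^(−Eᵢ/kT) = e^(−0) + e^(−1.470) + e^(−3.923) = 1.000 + 0.2299 + 0.01978 = 1.250.
⟨E⟩ = Σ EᵢPᵢ = 6.084 meV.
S/k_B = ln Z + ⟨E⟩/kT = ln(1.250) + 6.084/18.3 = 0.2231 + 0.3325 = 0.56.

0.56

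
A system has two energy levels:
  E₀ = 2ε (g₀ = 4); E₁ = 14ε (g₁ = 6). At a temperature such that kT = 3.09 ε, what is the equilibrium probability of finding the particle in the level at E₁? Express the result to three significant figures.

0.0299

Eᵢ/kT = 0.64725, 4.5307.
Z = Σ gᵢe^(−Eᵢ/kT) = 4·e^(−0.64725) + 6·e^(−4.5307) = 2.0939 + 0.064639 = 2.1585.
P₁ = g₁ e^(−E₁/kT) / Z = 0.064639/2.1585 = 0.0299.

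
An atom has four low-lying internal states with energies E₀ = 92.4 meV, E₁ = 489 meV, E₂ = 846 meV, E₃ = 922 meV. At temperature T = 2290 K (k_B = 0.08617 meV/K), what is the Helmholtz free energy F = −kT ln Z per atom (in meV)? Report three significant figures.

61.3 meV

k_BT = 0.08617 × 2290 K = 197.33 meV.
Eᵢ/kT = 0.46825, 2.4781, 4.2872, 4.6724.
Z = Σ e^(−Eᵢ/kT) = e^(−0.46825) + e^(−2.4781) + e^(−4.2872) + e^(−4.6724) = 0.62610 + 0.083902 + 0.013743 + 0.0093498 = 0.73309.
F = −kT ln Z = −197.33 × ln(0.73309) = −197.33 × -0.31049 = 61.3 meV.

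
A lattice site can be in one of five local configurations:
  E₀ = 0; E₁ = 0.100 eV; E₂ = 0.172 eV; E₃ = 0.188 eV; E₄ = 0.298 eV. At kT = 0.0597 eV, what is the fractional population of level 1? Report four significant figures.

0.1449

Eᵢ/kT = 0, 1.67504, 2.88107, 3.14908, 4.99162.
Z = Σ e^(−Eᵢ/kT) = e^(−0) + e^(−1.67504) + e^(−2.88107) + e^(−3.14908) + e^(−4.99162) = 1.00000 + 0.187301 + 0.0560747 + 0.0428916 + 0.00679465 = 1.29306.
P₁ = e^(−E₁/kT) / Z = 0.187301/1.29306 = 0.1449.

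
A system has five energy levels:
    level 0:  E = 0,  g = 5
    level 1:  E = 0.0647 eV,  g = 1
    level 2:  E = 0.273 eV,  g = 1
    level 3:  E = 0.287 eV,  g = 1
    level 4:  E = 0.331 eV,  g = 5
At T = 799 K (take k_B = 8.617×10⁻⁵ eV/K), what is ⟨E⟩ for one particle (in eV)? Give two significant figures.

0.0089 eV

k_BT = 8.617×10⁻⁵ × 799 K = 0.06885 eV.
Eᵢ/kT = 0, 0.9397, 3.965, 4.168, 4.808.
Z = Σ gᵢe^(−Eᵢ/kT) = 5·e^(−0) + 1·e^(−0.9397) + 1·e^(−3.965) + 1·e^(−4.168) + 5·e^(−4.808) = 5.000 + 0.3907 + 0.01897 + 0.01548 + 0.04082 = 5.466.
⟨E⟩ = Σ Eᵢ gᵢe^(−Eᵢ/kT) / Z = (0·5.000 + 0.0647·0.3907 + 0.273·0.01897 + 0.287·0.01548 + 0.331·0.04082) / 5.466 = 0.0089 eV.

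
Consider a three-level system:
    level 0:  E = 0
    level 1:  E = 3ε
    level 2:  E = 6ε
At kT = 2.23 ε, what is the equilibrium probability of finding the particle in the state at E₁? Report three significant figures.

Eᵢ/kT = 0, 1.3453, 2.6906.
Z = Σ e^(−Eᵢ/kT) = e^(−0) + e^(−1.3453) + e^(−2.6906) = 1.0000 + 0.26046 + 0.067840 = 1.3283.
P₁ = e^(−E₁/kT) / Z = 0.26046/1.3283 = 0.196.

0.196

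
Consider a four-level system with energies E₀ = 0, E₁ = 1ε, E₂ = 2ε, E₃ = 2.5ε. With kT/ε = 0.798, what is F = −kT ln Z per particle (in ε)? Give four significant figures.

-0.2746 ε

Eᵢ/kT = 0, 1.25313, 2.50627, 3.13283.
Z = Σ e^(−Eᵢ/kT) = e^(−0) + e^(−1.25313) + e^(−2.50627) + e^(−3.13283) = 1.00000 + 0.285609 + 0.0815719 + 0.0435943 = 1.41078.
F = −kT ln Z = −0.798 × ln(1.41078) = −0.798 × 0.344143 = -0.2746 ε.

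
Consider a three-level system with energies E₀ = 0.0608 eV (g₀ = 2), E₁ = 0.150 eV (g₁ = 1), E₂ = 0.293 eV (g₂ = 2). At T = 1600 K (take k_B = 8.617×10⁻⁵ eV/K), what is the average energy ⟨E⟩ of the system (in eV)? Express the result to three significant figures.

k_BT = 8.617×10⁻⁵ × 1600 K = 0.13787 eV.
Eᵢ/kT = 0.44100, 1.0880, 2.1252.
Z = Σ gᵢe^(−Eᵢ/kT) = 2·e^(−0.44100) + 1·e^(−1.0880) + 2·e^(−2.1252) = 1.2868 + 0.33689 + 0.23882 = 1.8625.
⟨E⟩ = Σ Eᵢ gᵢe^(−Eᵢ/kT) / Z = (0.0608·1.2868 + 0.150·0.33689 + 0.293·0.23882) / 1.8625 = 0.107 eV.

0.107 eV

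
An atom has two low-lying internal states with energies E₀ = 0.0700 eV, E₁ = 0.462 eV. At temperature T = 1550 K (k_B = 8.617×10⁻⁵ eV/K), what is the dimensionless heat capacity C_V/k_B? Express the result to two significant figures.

0.41

k_BT = 8.617×10⁻⁵ × 1550 K = 0.1336 eV.
Eᵢ/kT = 0.5240, 3.458.
Z = Σ e^(−Eᵢ/kT) = e^(−0.5240) + e^(−3.458) = 0.5921 + 0.03149 = 0.6236.
⟨E⟩ = 0.08979 eV, ⟨E²⟩ = 0.01543 eV².
C_V/k_B = (⟨E²⟩ − ⟨E⟩²)/(kT)² = (0.01543 − 0.008062)/0.01785 = 0.41.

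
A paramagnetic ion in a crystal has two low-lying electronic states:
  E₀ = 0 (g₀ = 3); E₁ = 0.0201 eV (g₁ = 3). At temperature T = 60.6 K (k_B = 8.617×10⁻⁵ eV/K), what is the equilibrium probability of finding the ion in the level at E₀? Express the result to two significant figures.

k_BT = 8.617×10⁻⁵ × 60.6 K = 0.005222 eV.
Eᵢ/kT = 0, 3.849.
Z = Σ gᵢe^(−Eᵢ/kT) = 3·e^(−0) + 3·e^(−3.849) = 3.000 + 0.06390 = 3.064.
P₀ = g₀ e^(−E₀/kT) / Z = 3.000/3.064 = 0.98.

0.98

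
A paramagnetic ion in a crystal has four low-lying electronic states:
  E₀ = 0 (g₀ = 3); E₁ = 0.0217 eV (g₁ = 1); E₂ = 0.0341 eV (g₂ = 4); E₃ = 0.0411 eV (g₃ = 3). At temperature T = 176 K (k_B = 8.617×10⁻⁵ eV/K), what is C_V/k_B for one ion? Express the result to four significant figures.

k_BT = 8.617×10⁻⁵ × 176 K = 0.0151659 eV.
Eᵢ/kT = 0, 1.43084, 2.24847, 2.71003.
Z = Σ gᵢe^(−Eᵢ/kT) = 3·e^(−0) + 1·e^(−1.43084) + 4·e^(−2.24847) + 3·e^(−2.71003) = 3.00000 + 0.239108 + 0.422242 + 0.199604 = 3.86095.
⟨E⟩ = 0.00719792 eV, ⟨E²⟩ = 0.000243659 eV².
C_V/k_B = (⟨E²⟩ − ⟨E⟩²)/(kT)² = (0.000243659 − 0.0000518101)/0.000230005 = 0.8341.

0.8341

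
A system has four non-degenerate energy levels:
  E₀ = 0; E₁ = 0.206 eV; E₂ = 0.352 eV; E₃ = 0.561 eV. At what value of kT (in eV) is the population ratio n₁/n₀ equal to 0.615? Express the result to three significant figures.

0.424 eV

n₁/n₀ = exp[−(E₁−E₀)/kT] = 0.615.
⇒ (E₁−E₀)/kT = ln(1/0.615) = ln(1.6260) = 0.48612.
kT = 0.206 eV / 0.48612 = 0.424 eV.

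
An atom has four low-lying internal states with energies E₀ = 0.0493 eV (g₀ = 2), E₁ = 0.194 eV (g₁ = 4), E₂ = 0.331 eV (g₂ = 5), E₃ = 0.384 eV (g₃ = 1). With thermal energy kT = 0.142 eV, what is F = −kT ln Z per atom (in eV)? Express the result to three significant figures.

-0.155 eV

Eᵢ/kT = 0.34718, 1.3662, 2.3310, 2.7042.
Z = Σ gᵢe^(−Eᵢ/kT) = 2·e^(−0.34718) + 4·e^(−1.3662) + 5·e^(−2.3310) + 1·e^(−2.7042) = 1.4134 + 1.0203 + 0.48599 + 0.066924 = 2.9866.
F = −kT ln Z = −0.142 × ln(2.9866) = −0.142 × 1.0941 = -0.155 eV.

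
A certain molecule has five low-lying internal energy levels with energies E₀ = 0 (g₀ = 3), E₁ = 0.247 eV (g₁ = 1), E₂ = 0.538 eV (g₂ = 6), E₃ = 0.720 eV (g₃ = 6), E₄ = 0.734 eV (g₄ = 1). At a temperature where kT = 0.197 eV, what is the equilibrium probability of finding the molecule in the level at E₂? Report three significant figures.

0.101

Eᵢ/kT = 0, 1.2538, 2.7310, 3.6548, 3.7259.
Z = Σ gᵢe^(−Eᵢ/kT) = 3·e^(−0) + 1·e^(−1.2538) + 6·e^(−2.7310) + 6·e^(−3.6548) + 1·e^(−3.7259) = 3.0000 + 0.28542 + 0.39092 + 0.15520 + 0.024091 = 3.8556.
P₂ = g₂ e^(−E₂/kT) / Z = 0.39092/3.8556 = 0.101.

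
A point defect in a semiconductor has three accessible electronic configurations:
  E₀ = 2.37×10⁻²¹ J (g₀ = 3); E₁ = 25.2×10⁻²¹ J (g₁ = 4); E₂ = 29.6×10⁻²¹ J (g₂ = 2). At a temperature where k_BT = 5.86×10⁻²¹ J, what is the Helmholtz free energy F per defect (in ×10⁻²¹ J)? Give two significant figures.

Eᵢ/kT = 0.4044, 4.300, 5.051.
Z = Σ gᵢe^(−Eᵢ/kT) = 3·e^(−0.4044) + 4·e^(−4.300) + 2·e^(−5.051) = 2.002 + 0.05427 + 0.01281 = 2.069.
F = −kT ln Z = −5.86 × ln(2.069) = −5.86 × 0.7271 = -4.3 ×10⁻²¹ J.

-4.3 ×10⁻²¹ J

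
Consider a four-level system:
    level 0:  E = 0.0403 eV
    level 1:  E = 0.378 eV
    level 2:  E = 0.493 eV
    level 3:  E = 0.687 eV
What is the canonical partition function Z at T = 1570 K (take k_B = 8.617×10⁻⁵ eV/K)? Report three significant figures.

Z = 0.836

k_BT = 8.617×10⁻⁵ × 1570 K = 0.13529 eV.
Eᵢ/kT = 0.29788, 2.7940, 3.6440, 5.0780.
Z = Σ e^(−Eᵢ/kT) = e^(−0.29788) + e^(−2.7940) + e^(−3.6440) + e^(−5.0780) = 0.74239 + 0.061176 + 0.026148 + 0.0062324 = 0.83595.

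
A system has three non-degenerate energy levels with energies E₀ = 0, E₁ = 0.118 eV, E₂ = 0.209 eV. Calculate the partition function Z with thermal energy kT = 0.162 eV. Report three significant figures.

Z = 1.76

Eᵢ/kT = 0, 0.72840, 1.2901.
Z = Σ e^(−Eᵢ/kT) = e^(−0) + e^(−0.72840) + e^(−1.2901) = 1.0000 + 0.48268 + 0.27524 = 1.7579.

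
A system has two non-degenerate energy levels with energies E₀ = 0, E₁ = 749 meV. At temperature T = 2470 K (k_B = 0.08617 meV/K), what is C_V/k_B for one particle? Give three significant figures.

0.346

k_BT = 0.08617 × 2470 K = 212.84 meV.
Eᵢ/kT = 0, 3.5191.
Z = Σ e^(−Eᵢ/kT) = e^(−0) + e^(−3.5191) = 1.0000 + 0.029626 = 1.0296.
⟨E⟩ = 21.552 meV, ⟨E²⟩ = 16142 meV².
C_V/k_B = (⟨E²⟩ − ⟨E⟩²)/(kT)² = (16142 − 464.49)/45301 = 0.346.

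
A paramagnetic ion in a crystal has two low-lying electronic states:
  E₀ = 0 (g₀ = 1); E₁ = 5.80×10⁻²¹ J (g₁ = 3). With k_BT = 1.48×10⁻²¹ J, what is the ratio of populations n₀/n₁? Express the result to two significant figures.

17

n₀/n₁ = (g₀/g₁) exp[−(E₀−E₁)/kT] = (1/3) × exp(−(-5.80 ×10⁻²¹ J)/(1.48 ×10⁻²¹ J)) = (1/3) × exp(3.919) = 17.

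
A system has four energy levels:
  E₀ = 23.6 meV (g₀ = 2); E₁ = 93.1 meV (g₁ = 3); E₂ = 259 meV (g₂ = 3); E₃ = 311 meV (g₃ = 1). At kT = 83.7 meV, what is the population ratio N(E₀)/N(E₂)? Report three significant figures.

n₀/n₂ = (g₀/g₂) exp[−(E₀−E₂)/kT] = (2/3) × exp(−(-235.4 meV)/(83.7 meV)) = (2/3) × exp(2.8124) = 11.1.

11.1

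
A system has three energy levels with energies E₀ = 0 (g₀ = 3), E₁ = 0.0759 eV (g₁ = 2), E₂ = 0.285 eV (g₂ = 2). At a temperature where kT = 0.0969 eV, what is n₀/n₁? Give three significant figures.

3.28

n₀/n₁ = (g₀/g₁) exp[−(E₀−E₁)/kT] = (3/2) × exp(−(-0.0759 eV)/(0.0969 eV)) = (3/2) × exp(0.78328) = 3.28.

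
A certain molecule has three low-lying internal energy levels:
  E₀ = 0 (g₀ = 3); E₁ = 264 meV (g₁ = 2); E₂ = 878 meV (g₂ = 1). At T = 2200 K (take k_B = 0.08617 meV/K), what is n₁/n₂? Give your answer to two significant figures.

k_BT = 0.08617 × 2200 K = 189.6 meV.
n₁/n₂ = (g₁/g₂) exp[−(E₁−E₂)/kT] = (2/1) × exp(−(-614 meV)/(189.6 meV)) = (2/1) × exp(3.238) = 51.

51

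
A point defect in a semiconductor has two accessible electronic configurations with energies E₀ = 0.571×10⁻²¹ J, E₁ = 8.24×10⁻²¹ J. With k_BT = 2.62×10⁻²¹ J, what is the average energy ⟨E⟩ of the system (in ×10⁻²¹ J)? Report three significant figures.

Eᵢ/kT = 0.21794, 3.1450.
Z = Σ e^(−Eᵢ/kT) = e^(−0.21794) + e^(−3.1450) = 0.80417 + 0.043067 = 0.84724.
⟨E⟩ = Σ Eᵢ e^(−Eᵢ/kT) / Z = (0.571·0.80417 + 8.24·0.043067) / 0.84724 = 0.961 ×10⁻²¹ J.

0.961 ×10⁻²¹ J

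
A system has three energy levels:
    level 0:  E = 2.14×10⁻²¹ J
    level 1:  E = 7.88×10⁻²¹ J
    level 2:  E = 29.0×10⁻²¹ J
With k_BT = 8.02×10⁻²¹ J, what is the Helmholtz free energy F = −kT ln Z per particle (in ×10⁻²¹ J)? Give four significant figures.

Eᵢ/kT = 0.266833, 0.982544, 3.61596.
Z = Σ e^(−Eᵢ/kT) = e^(−0.266833) + e^(−0.982544) + e^(−3.61596) = 0.765801 + 0.374358 + 0.0268911 = 1.16705.
F = −kT ln Z = −8.02 × ln(1.16705) = −8.02 × 0.154479 = -1.239 ×10⁻²¹ J.

-1.239 ×10⁻²¹ J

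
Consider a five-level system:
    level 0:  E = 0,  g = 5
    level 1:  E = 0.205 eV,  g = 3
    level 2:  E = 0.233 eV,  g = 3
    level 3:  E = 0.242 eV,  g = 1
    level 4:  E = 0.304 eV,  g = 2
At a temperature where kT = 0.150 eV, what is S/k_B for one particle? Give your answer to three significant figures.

Eᵢ/kT = 0, 1.3667, 1.5533, 1.6133, 2.0267.
Z = Σ gᵢe^(−Eᵢ/kT) = 5·e^(−0) + 3·e^(−1.3667) + 3·e^(−1.5533) + 1·e^(−1.6133) + 2·e^(−2.0267) = 5.0000 + 0.76484 + 0.63465 + 0.19923 + 0.26354 = 6.8623.
⟨E⟩ = Σ EᵢPᵢ = 0.063098 eV.
S/k_B = ln Z + ⟨E⟩/kT = ln(6.8623) + 0.063098/0.150 = 1.9260 + 0.42065 = 2.35.

2.35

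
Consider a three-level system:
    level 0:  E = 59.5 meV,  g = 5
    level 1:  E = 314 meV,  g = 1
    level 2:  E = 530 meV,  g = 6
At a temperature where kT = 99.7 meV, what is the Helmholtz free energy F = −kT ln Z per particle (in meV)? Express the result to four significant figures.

Eᵢ/kT = 0.596790, 3.14945, 5.31595.
Z = Σ gᵢe^(−Eᵢ/kT) = 5·e^(−0.596790) + 1·e^(−3.14945) + 6·e^(−5.31595) = 2.75288 + 0.0428757 + 0.0294757 = 2.82523.
F = −kT ln Z = −99.7 × ln(2.82523) = −99.7 × 1.03859 = -103.5 meV.

-103.5 meV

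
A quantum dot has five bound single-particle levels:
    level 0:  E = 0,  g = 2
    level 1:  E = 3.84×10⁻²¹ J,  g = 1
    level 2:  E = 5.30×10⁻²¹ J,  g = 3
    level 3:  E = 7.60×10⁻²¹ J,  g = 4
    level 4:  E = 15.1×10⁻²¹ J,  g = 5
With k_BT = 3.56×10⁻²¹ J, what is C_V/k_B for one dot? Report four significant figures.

0.9307

Eᵢ/kT = 0, 1.07865, 1.48876, 2.13483, 4.24157.
Z = Σ gᵢe^(−Eᵢ/kT) = 2·e^(−0) + 1·e^(−1.07865) + 3·e^(−1.48876) + 4·e^(−2.13483) + 5·e^(−4.24157) = 2.00000 + 0.340054 + 0.676957 + 0.473059 + 0.0719249 = 3.56199.
⟨E⟩ = 2.68810, ⟨E²⟩ = 19.0213.
C_V/k_B = (⟨E²⟩ − ⟨E⟩²)/(kT)² = (19.0213 − 7.22588)/12.6736 = 0.9307.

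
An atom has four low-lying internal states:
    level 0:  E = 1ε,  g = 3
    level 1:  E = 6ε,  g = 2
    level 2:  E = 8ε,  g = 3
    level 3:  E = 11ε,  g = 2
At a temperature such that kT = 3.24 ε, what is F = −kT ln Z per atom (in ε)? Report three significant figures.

Eᵢ/kT = 0.30864, 1.8519, 2.4691, 3.3951.
Z = Σ gᵢe^(−Eᵢ/kT) = 3·e^(−0.30864) + 2·e^(−1.8519) + 3·e^(−2.4691) + 2·e^(−3.3951) = 2.2033 + 0.31388 + 0.25398 + 0.067074 = 2.8382.
F = −kT ln Z = −3.24 × ln(2.8382) = −3.24 × 1.0432 = -3.38 ε.

-3.38 ε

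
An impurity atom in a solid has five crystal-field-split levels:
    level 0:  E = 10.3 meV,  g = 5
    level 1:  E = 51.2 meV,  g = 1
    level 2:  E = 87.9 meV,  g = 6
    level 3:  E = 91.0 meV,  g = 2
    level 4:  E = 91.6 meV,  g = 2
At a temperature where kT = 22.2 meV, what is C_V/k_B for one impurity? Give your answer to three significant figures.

0.704

Eᵢ/kT = 0.46396, 2.3063, 3.9595, 4.0991, 4.1261.
Z = Σ gᵢe^(−Eᵢ/kT) = 5·e^(−0.46396) + 1·e^(−2.3063) + 6·e^(−3.9595) + 2·e^(−4.0991) + 2·e^(−4.1261) = 3.1439 + 0.099629 + 0.11444 + 0.033175 + 0.032291 = 3.4234.
⟨E⟩ = 15.633 meV, ⟨E²⟩ = 591.39 meV².
C_V/k_B = (⟨E²⟩ − ⟨E⟩²)/(kT)² = (591.39 − 244.39)/492.84 = 0.704.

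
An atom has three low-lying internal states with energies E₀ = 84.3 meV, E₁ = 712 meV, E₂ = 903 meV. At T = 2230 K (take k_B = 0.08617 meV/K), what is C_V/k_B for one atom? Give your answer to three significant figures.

k_BT = 0.08617 × 2230 K = 192.16 meV.
Eᵢ/kT = 0.43870, 3.7052, 4.6992.
Z = Σ e^(−Eᵢ/kT) = e^(−0.43870) + e^(−3.7052) + e^(−4.6992) = 0.64487 + 0.024595 + 0.0091026 = 0.67857.
⟨E⟩ = 118.03 meV, ⟨E²⟩ = 36066 meV².
C_V/k_B = (⟨E²⟩ − ⟨E⟩²)/(kT)² = (36066 − 13931)/36925 = 0.599.

0.599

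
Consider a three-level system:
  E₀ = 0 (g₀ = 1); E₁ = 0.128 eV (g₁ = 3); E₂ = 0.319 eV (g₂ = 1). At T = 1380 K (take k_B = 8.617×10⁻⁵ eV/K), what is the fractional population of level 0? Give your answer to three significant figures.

0.478

k_BT = 8.617×10⁻⁵ × 1380 K = 0.11891 eV.
Eᵢ/kT = 0, 1.0764, 2.6827.
Z = Σ gᵢe^(−Eᵢ/kT) = 1·e^(−0) + 3·e^(−1.0764) + 1·e^(−2.6827) = 1.0000 + 1.0225 + 0.068378 = 2.0909.
P₀ = g₀ e^(−E₀/kT) / Z = 1.0000/2.0909 = 0.478.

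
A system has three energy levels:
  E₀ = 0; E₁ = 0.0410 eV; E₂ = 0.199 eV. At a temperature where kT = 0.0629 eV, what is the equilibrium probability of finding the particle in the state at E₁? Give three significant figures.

0.333

Eᵢ/kT = 0, 0.65183, 3.1638.
Z = Σ e^(−Eᵢ/kT) = e^(−0) + e^(−0.65183) + e^(−3.1638) = 1.0000 + 0.52109 + 0.042265 = 1.5634.
P₁ = e^(−E₁/kT) / Z = 0.52109/1.5634 = 0.333.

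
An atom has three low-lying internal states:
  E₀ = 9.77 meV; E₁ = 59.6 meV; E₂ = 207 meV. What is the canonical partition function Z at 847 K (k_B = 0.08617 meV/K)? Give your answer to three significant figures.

Z = 1.38

k_BT = 0.08617 × 847 K = 72.986 meV.
Eᵢ/kT = 0.13386, 0.81659, 2.8362.
Z = Σ e^(−Eᵢ/kT) = e^(−0.13386) + e^(−0.81659) + e^(−2.8362) = 0.87471 + 0.44194 + 0.058648 = 1.3753.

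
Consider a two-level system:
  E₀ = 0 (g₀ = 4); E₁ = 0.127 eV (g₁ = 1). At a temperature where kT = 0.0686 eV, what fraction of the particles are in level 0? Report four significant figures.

0.9622

Eᵢ/kT = 0, 1.85131.
Z = Σ gᵢe^(−Eᵢ/kT) = 4·e^(−0) + 1·e^(−1.85131) = 4.00000 + 0.157031 = 4.15703.
P₀ = g₀ e^(−E₀/kT) / Z = 4.00000/4.15703 = 0.9622.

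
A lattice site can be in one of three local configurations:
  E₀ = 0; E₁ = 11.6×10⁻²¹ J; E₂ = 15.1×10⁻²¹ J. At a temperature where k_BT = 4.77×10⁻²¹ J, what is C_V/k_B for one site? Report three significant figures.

Eᵢ/kT = 0, 2.4319, 3.1656.
Z = Σ e^(−Eᵢ/kT) = e^(−0) + e^(−2.4319) + e^(−3.1656) = 1.0000 + 0.087870 + 0.042189 = 1.1301.
⟨E⟩ = 1.4657, ⟨E²⟩ = 18.975.
C_V/k_B = (⟨E²⟩ − ⟨E⟩²)/(kT)² = (18.975 − 2.1483)/22.753 = 0.740.

0.740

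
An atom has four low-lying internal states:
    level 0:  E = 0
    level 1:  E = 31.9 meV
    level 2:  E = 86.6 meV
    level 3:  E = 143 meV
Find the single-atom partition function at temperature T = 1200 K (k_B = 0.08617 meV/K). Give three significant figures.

k_BT = 0.08617 × 1200 K = 103.40 meV.
Eᵢ/kT = 0, 0.30851, 0.83752, 1.3830.
Z = Σ e^(−Eᵢ/kT) = e^(−0) + e^(−0.30851) + e^(−0.83752) + e^(−1.3830) = 1.0000 + 0.73454 + 0.43278 + 0.25082 = 2.4181.

Z = 2.42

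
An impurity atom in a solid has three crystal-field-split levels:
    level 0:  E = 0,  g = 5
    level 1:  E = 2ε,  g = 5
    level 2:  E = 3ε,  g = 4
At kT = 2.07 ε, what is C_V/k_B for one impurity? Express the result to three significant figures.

Eᵢ/kT = 0, 0.96618, 1.4493.
Z = Σ gᵢe^(−Eᵢ/kT) = 5·e^(−0) + 5·e^(−0.96618) + 4·e^(−1.4493) = 5.0000 + 1.9027 + 0.93894 = 7.8416.
⟨E⟩ = 0.84450 ε, ⟨E²⟩ = 2.0482 ε².
C_V/k_B = (⟨E²⟩ − ⟨E⟩²)/(kT)² = (2.0482 − 0.71318)/4.2849 = 0.312.

0.312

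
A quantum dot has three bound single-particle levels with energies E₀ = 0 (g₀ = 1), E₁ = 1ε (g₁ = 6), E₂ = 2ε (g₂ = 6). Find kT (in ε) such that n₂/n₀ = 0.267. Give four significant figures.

n₂/n₀ = (g₂/g₀) exp[−(E₂−E₀)/kT] = 0.267.
⇒ (E₂−E₀)/kT = ln((6/1)/0.267) = ln(22.4719) = 3.11227.
kT = 2ε / 3.11227 = 0.6426 ε.

0.6426 ε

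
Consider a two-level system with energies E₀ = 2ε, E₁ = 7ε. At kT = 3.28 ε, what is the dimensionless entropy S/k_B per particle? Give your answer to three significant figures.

0.470

Eᵢ/kT = 0.60976, 2.1341.
Z = Σ e^(−Eᵢ/kT) = e^(−0.60976) + e^(−2.1341) = 0.54348 + 0.11835 = 0.66183.
⟨E⟩ = Σ EᵢPᵢ = 2.8941 ε.
S/k_B = ln Z + ⟨E⟩/kT = ln(0.66183) + 2.8941/3.28 = -0.41275 + 0.88235 = 0.470.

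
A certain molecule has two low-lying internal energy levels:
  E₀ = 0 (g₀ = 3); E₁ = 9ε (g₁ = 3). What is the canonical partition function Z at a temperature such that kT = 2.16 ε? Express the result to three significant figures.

Z = 3.05

Eᵢ/kT = 0, 4.1667.
Z = Σ gᵢe^(−Eᵢ/kT) = 3·e^(−0) + 3·e^(−4.1667) = 3.0000 + 0.046510 = 3.0465.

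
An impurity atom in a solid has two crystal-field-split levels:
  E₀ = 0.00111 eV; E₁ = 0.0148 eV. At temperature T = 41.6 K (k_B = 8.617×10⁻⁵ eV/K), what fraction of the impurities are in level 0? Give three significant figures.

0.979

k_BT = 8.617×10⁻⁵ × 41.6 K = 0.0035847 eV.
Eᵢ/kT = 0.30965, 4.1287.
Z = Σ e^(−Eᵢ/kT) = e^(−0.30965) + e^(−4.1287) = 0.73370 + 0.016104 = 0.74980.
P₀ = e^(−E₀/kT) / Z = 0.73370/0.74980 = 0.979.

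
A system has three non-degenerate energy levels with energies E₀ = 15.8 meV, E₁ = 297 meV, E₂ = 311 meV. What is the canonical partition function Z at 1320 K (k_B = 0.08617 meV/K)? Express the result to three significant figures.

k_BT = 0.08617 × 1320 K = 113.74 meV.
Eᵢ/kT = 0.13891, 2.6112, 2.7343.
Z = Σ e^(−Eᵢ/kT) = e^(−0.13891) + e^(−2.6112) + e^(−2.7343) = 0.87031 + 0.073446 + 0.064939 = 1.0087.

Z = 1.01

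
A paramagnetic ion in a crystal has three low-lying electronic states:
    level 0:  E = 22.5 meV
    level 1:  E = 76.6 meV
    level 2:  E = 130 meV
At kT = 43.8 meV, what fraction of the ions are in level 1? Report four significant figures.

0.2112

Eᵢ/kT = 0.513699, 1.74886, 2.96804.
Z = Σ e^(−Eᵢ/kT) = e^(−0.513699) + e^(−1.74886) + e^(−2.96804) = 0.598278 + 0.173972 + 0.0514040 = 0.823654.
P₁ = e^(−E₁/kT) / Z = 0.173972/0.823654 = 0.2112.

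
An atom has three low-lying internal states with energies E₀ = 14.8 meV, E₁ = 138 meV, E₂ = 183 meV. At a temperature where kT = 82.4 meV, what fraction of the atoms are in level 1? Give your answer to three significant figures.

Eᵢ/kT = 0.17961, 1.6748, 2.2209.
Z = Σ e^(−Eᵢ/kT) = e^(−0.17961) + e^(−1.6748) + e^(−2.2209) = 0.83560 + 0.18735 + 0.10851 = 1.1315.
P₁ = e^(−E₁/kT) / Z = 0.18735/1.1315 = 0.166.

0.166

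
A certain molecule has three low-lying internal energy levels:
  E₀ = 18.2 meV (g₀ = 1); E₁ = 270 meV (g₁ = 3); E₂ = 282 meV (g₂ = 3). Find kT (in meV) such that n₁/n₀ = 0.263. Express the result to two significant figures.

n₁/n₀ = (g₁/g₀) exp[−(E₁−E₀)/kT] = 0.263.
⇒ (E₁−E₀)/kT = ln((3/1)/0.263) = ln(11.41) = 2.434.
kT = 251.8 meV / 2.434 = 100 meV.

100 meV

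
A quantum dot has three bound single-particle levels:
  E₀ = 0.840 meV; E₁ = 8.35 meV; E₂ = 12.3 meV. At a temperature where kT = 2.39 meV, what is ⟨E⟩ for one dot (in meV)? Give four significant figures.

Eᵢ/kT = 0.351464, 3.49372, 5.14644.
Z = Σ e^(−Eᵢ/kT) = e^(−0.351464) + e^(−3.49372) + e^(−5.14644) = 0.703657 + 0.0303876 + 0.00582009 = 0.739865.
⟨E⟩ = Σ Eᵢ e^(−Eᵢ/kT) / Z = (0.840·0.703657 + 8.35·0.0303876 + 12.3·0.00582009) / 0.739865 = 1.239 meV.

1.239 meV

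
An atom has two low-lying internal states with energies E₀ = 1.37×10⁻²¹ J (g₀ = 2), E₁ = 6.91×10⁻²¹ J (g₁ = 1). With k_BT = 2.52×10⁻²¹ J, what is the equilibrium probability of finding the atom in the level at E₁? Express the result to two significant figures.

Eᵢ/kT = 0.5437, 2.742.
Z = Σ gᵢe^(−Eᵢ/kT) = 2·e^(−0.5437) + 1·e^(−2.742) = 1.161 + 0.06444 = 1.225.
P₁ = g₁ e^(−E₁/kT) / Z = 0.06444/1.225 = 0.053.

0.053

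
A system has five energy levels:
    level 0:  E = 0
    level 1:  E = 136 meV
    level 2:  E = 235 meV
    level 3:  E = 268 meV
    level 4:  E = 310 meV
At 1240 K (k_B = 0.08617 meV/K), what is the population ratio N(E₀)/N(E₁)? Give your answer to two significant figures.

k_BT = 0.08617 × 1240 K = 106.9 meV.
n₀/n₁ = exp[−(E₀−E₁)/kT] = exp(−(-136 meV)/(106.9 meV)) = exp(1.272) = 3.6.

3.6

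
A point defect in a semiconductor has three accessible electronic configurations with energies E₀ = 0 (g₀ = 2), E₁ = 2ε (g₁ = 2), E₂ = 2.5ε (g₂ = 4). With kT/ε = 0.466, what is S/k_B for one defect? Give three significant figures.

0.822

Eᵢ/kT = 0, 4.2918, 5.3648.
Z = Σ gᵢe^(−Eᵢ/kT) = 2·e^(−0) + 2·e^(−4.2918) + 4·e^(−5.3648) = 2.0000 + 0.027361 + 0.018714 = 2.0461.
⟨E⟩ = Σ EᵢPᵢ = 0.049610 ε.
S/k_B = ln Z + ⟨E⟩/kT = ln(2.0461) + 0.049610/0.466 = 0.71594 + 0.10646 = 0.822.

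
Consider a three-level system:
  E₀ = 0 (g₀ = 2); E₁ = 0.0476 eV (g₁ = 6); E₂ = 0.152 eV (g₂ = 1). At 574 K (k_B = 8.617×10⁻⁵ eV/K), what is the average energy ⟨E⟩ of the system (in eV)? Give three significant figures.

k_BT = 8.617×10⁻⁵ × 574 K = 0.049462 eV.
Eᵢ/kT = 0, 0.96235, 3.0731.
Z = Σ gᵢe^(−Eᵢ/kT) = 2·e^(−0) + 6·e^(−0.96235) + 1·e^(−3.0731) = 2.0000 + 2.2920 + 0.046277 = 4.3383.
⟨E⟩ = Σ Eᵢ gᵢe^(−Eᵢ/kT) / Z = (0·2.0000 + 0.0476·2.2920 + 0.152·0.046277) / 4.3383 = 0.0268 eV.

0.0268 eV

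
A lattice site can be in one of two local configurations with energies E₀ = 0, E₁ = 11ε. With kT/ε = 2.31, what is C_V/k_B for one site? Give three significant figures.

0.191

Eᵢ/kT = 0, 4.7619.
Z = Σ e^(−Eᵢ/kT) = e^(−0) + e^(−4.7619) = 1.0000 + 0.0085494 = 1.0085.
⟨E⟩ = 0.093251 ε, ⟨E²⟩ = 1.0258 ε².
C_V/k_B = (⟨E²⟩ − ⟨E⟩²)/(kT)² = (1.0258 − 0.0086957)/5.3361 = 0.191.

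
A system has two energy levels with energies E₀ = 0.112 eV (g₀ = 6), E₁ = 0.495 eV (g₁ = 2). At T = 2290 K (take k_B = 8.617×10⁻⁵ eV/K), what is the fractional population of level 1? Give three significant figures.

k_BT = 8.617×10⁻⁵ × 2290 K = 0.19733 eV.
Eᵢ/kT = 0.56758, 2.5085.
Z = Σ gᵢe^(−Eᵢ/kT) = 6·e^(−0.56758) + 2·e^(−2.5085) = 3.4014 + 0.16278 = 3.5642.
P₁ = g₁ e^(−E₁/kT) / Z = 0.16278/3.5642 = 0.0457.

0.0457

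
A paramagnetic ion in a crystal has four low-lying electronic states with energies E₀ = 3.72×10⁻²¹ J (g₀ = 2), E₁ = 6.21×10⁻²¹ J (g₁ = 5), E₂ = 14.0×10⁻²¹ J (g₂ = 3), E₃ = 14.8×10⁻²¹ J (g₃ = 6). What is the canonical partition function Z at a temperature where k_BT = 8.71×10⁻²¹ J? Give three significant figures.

Eᵢ/kT = 0.42710, 0.71297, 1.6073, 1.6992.
Z = Σ gᵢe^(−Eᵢ/kT) = 2·e^(−0.42710) + 5·e^(−0.71297) + 3·e^(−1.6073) + 6·e^(−1.6992) = 1.3048 + 2.4509 + 0.60128 + 1.0970 = 5.4540.

Z = 5.45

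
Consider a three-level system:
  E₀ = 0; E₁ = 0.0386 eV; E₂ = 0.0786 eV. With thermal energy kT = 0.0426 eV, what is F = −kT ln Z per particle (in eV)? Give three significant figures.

Eᵢ/kT = 0, 0.90610, 1.8451.
Z = Σ e^(−Eᵢ/kT) = e^(−0) + e^(−0.90610) + e^(−1.8451) = 1.0000 + 0.40410 + 0.15801 = 1.5621.
F = −kT ln Z = −0.0426 × ln(1.5621) = −0.0426 × 0.44603 = -0.0190 eV.

-0.0190 eV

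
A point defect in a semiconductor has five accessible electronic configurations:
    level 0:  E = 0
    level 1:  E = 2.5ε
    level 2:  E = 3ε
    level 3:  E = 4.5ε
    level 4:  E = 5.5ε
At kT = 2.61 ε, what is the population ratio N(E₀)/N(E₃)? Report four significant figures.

n₀/n₃ = exp[−(E₀−E₃)/kT] = exp(−(-4.5ε)/(2.61ε)) = exp(1.72414) = 5.608.

5.608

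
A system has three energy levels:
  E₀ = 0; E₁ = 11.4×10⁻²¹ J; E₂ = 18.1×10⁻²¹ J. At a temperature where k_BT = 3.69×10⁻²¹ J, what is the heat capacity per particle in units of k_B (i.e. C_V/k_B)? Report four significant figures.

Eᵢ/kT = 0, 3.08943, 4.90515.
Z = Σ e^(−Eᵢ/kT) = e^(−0) + e^(−3.08943) + e^(−4.90515) = 1.00000 + 0.0455279 + 0.00740833 = 1.05294.
⟨E⟩ = 0.620272, ⟨E²⟩ = 7.92433.
C_V/k_B = (⟨E²⟩ − ⟨E⟩²)/(kT)² = (7.92433 − 0.384737)/13.6161 = 0.5537.

0.5537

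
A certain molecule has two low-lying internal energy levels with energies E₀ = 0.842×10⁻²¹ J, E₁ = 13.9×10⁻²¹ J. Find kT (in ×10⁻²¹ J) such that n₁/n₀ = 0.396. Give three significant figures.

14.1 ×10⁻²¹ J

n₁/n₀ = exp[−(E₁−E₀)/kT] = 0.396.
⇒ (E₁−E₀)/kT = ln(1/0.396) = ln(2.5253) = 0.92636.
kT = 13.058 ×10⁻²¹ J / 0.92636 = 14.1 ×10⁻²¹ J.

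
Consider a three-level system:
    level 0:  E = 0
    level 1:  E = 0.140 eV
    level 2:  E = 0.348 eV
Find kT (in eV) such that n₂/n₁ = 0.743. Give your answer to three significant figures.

n₂/n₁ = exp[−(E₂−E₁)/kT] = 0.743.
⇒ (E₂−E₁)/kT = ln(1/0.743) = ln(1.3459) = 0.29706.
kT = 0.208 eV / 0.29706 = 0.700 eV.

0.700 eV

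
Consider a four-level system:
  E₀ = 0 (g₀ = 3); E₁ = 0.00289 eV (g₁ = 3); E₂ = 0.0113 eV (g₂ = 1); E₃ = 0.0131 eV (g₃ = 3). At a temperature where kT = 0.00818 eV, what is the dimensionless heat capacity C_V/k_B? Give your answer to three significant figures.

Eᵢ/kT = 0, 0.35330, 1.3814, 1.6015.
Z = Σ gᵢe^(−Eᵢ/kT) = 3·e^(−0) + 3·e^(−0.35330) + 1·e^(−1.3814) + 3·e^(−1.6015) = 3.0000 + 2.1071 + 0.25123 + 0.60478 = 5.9631.
⟨E⟩ = 0.0028259 eV, ⟨E²⟩ = 0.000025736 eV².
C_V/k_B = (⟨E²⟩ − ⟨E⟩²)/(kT)² = (0.000025736 − 0.0000079857)/0.000066912 = 0.265.

0.265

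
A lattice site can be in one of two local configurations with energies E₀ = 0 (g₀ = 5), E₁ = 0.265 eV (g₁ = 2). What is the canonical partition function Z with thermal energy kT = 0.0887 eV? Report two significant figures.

Eᵢ/kT = 0, 2.988.
Z = Σ gᵢe^(−Eᵢ/kT) = 5·e^(−0) + 2·e^(−2.988) = 5.000 + 0.1008 = 5.101.

Z = 5.1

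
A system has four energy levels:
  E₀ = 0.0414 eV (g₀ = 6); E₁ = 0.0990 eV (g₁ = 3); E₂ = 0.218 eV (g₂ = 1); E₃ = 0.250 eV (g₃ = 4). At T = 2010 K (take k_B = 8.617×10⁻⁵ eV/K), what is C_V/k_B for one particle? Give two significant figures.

k_BT = 8.617×10⁻⁵ × 2010 K = 0.1732 eV.
Eᵢ/kT = 0.2390, 0.5716, 1.259, 1.443.
Z = Σ gᵢe^(−Eᵢ/kT) = 6·e^(−0.2390) + 3·e^(−0.5716) + 1·e^(−1.259) + 4·e^(−1.443) = 4.724 + 1.694 + 0.2839 + 0.9449 = 7.647.
⟨E⟩ = 0.08649 eV, ⟨E²⟩ = 0.01272 eV².
C_V/k_B = (⟨E²⟩ − ⟨E⟩²)/(kT)² = (0.01272 − 0.007481)/0.03000 = 0.17.

0.17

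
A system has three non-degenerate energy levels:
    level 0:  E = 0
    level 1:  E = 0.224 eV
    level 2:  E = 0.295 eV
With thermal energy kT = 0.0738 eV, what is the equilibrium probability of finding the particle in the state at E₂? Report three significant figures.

0.0172

Eᵢ/kT = 0, 3.0352, 3.9973.
Z = Σ e^(−Eᵢ/kT) = e^(−0) + e^(−3.0352) + e^(−3.9973) = 1.0000 + 0.048065 + 0.018365 = 1.0664.
P₂ = e^(−E₂/kT) / Z = 0.018365/1.0664 = 0.0172.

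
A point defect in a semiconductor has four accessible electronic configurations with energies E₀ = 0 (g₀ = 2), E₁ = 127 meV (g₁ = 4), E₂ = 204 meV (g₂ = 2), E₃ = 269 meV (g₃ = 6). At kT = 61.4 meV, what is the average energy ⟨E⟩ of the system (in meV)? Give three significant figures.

37.4 meV

Eᵢ/kT = 0, 2.0684, 3.3225, 4.3811.
Z = Σ gᵢe^(−Eᵢ/kT) = 2·e^(−0) + 4·e^(−2.0684) + 2·e^(−3.3225) + 6·e^(−4.3811) = 2.0000 + 0.50555 + 0.072125 + 0.075070 = 2.6527.
⟨E⟩ = Σ Eᵢ gᵢe^(−Eᵢ/kT) / Z = (0·2.0000 + 127·0.50555 + 204·0.072125 + 269·0.075070) / 2.6527 = 37.4 meV.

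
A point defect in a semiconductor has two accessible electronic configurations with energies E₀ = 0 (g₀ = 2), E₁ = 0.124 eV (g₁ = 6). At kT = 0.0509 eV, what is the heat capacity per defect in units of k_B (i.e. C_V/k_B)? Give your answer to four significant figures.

0.9774

Eᵢ/kT = 0, 2.43615.
Z = Σ gᵢe^(−Eᵢ/kT) = 2·e^(−0) + 6·e^(−2.43615) = 2.00000 + 0.524982 = 2.52498.
⟨E⟩ = 0.0257815 eV, ⟨E²⟩ = 0.00319691 eV².
C_V/k_B = (⟨E²⟩ − ⟨E⟩²)/(kT)² = (0.00319691 − 0.000664686)/0.00259081 = 0.9774.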